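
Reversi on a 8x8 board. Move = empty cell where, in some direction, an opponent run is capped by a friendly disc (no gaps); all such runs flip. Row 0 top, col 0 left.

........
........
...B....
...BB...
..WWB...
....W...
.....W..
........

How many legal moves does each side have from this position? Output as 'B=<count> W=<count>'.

-- B to move --
(3,1): no bracket -> illegal
(3,2): no bracket -> illegal
(4,1): flips 2 -> legal
(4,5): no bracket -> illegal
(5,1): flips 1 -> legal
(5,2): flips 1 -> legal
(5,3): flips 1 -> legal
(5,5): no bracket -> illegal
(5,6): no bracket -> illegal
(6,3): no bracket -> illegal
(6,4): flips 1 -> legal
(6,6): no bracket -> illegal
(7,4): no bracket -> illegal
(7,5): no bracket -> illegal
(7,6): no bracket -> illegal
B mobility = 5
-- W to move --
(1,2): no bracket -> illegal
(1,3): flips 2 -> legal
(1,4): no bracket -> illegal
(2,2): no bracket -> illegal
(2,4): flips 3 -> legal
(2,5): flips 1 -> legal
(3,2): no bracket -> illegal
(3,5): no bracket -> illegal
(4,5): flips 1 -> legal
(5,3): no bracket -> illegal
(5,5): no bracket -> illegal
W mobility = 4

Answer: B=5 W=4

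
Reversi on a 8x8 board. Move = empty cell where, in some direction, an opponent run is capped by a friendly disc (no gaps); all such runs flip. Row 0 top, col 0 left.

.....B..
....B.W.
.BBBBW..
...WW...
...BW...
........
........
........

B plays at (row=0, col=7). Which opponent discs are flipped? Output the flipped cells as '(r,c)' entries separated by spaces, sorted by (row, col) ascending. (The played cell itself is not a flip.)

Dir NW: edge -> no flip
Dir N: edge -> no flip
Dir NE: edge -> no flip
Dir W: first cell '.' (not opp) -> no flip
Dir E: edge -> no flip
Dir SW: opp run (1,6) (2,5) (3,4) capped by B -> flip
Dir S: first cell '.' (not opp) -> no flip
Dir SE: edge -> no flip

Answer: (1,6) (2,5) (3,4)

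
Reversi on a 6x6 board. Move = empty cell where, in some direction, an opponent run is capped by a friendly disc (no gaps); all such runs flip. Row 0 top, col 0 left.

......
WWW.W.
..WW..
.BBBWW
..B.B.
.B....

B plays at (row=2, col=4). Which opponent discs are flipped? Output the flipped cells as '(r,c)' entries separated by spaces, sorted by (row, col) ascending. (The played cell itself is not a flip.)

Answer: (3,4)

Derivation:
Dir NW: first cell '.' (not opp) -> no flip
Dir N: opp run (1,4), next='.' -> no flip
Dir NE: first cell '.' (not opp) -> no flip
Dir W: opp run (2,3) (2,2), next='.' -> no flip
Dir E: first cell '.' (not opp) -> no flip
Dir SW: first cell 'B' (not opp) -> no flip
Dir S: opp run (3,4) capped by B -> flip
Dir SE: opp run (3,5), next=edge -> no flip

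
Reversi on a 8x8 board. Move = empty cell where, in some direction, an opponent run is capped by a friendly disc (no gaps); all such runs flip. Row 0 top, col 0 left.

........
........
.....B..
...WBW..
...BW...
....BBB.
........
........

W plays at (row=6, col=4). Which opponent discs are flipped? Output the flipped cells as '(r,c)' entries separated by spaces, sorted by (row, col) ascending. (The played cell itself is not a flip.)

Dir NW: first cell '.' (not opp) -> no flip
Dir N: opp run (5,4) capped by W -> flip
Dir NE: opp run (5,5), next='.' -> no flip
Dir W: first cell '.' (not opp) -> no flip
Dir E: first cell '.' (not opp) -> no flip
Dir SW: first cell '.' (not opp) -> no flip
Dir S: first cell '.' (not opp) -> no flip
Dir SE: first cell '.' (not opp) -> no flip

Answer: (5,4)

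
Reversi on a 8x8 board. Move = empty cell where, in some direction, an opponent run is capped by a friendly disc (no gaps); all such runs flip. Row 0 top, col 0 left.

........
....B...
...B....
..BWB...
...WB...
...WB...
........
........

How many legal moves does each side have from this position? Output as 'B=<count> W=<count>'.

Answer: B=5 W=8

Derivation:
-- B to move --
(2,2): flips 1 -> legal
(2,4): no bracket -> illegal
(4,2): flips 1 -> legal
(5,2): flips 2 -> legal
(6,2): flips 1 -> legal
(6,3): flips 3 -> legal
(6,4): no bracket -> illegal
B mobility = 5
-- W to move --
(0,3): no bracket -> illegal
(0,4): no bracket -> illegal
(0,5): no bracket -> illegal
(1,2): no bracket -> illegal
(1,3): flips 1 -> legal
(1,5): no bracket -> illegal
(2,1): flips 1 -> legal
(2,2): no bracket -> illegal
(2,4): no bracket -> illegal
(2,5): flips 1 -> legal
(3,1): flips 1 -> legal
(3,5): flips 2 -> legal
(4,1): no bracket -> illegal
(4,2): no bracket -> illegal
(4,5): flips 1 -> legal
(5,5): flips 2 -> legal
(6,3): no bracket -> illegal
(6,4): no bracket -> illegal
(6,5): flips 1 -> legal
W mobility = 8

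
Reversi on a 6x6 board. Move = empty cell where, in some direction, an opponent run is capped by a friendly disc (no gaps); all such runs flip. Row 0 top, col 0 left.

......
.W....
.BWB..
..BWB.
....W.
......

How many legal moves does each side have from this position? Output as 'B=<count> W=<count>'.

-- B to move --
(0,0): no bracket -> illegal
(0,1): flips 1 -> legal
(0,2): no bracket -> illegal
(1,0): no bracket -> illegal
(1,2): flips 1 -> legal
(1,3): no bracket -> illegal
(2,0): no bracket -> illegal
(2,4): no bracket -> illegal
(3,1): no bracket -> illegal
(3,5): no bracket -> illegal
(4,2): no bracket -> illegal
(4,3): flips 1 -> legal
(4,5): no bracket -> illegal
(5,3): no bracket -> illegal
(5,4): flips 1 -> legal
(5,5): no bracket -> illegal
B mobility = 4
-- W to move --
(1,0): no bracket -> illegal
(1,2): no bracket -> illegal
(1,3): flips 1 -> legal
(1,4): no bracket -> illegal
(2,0): flips 1 -> legal
(2,4): flips 2 -> legal
(2,5): no bracket -> illegal
(3,0): no bracket -> illegal
(3,1): flips 2 -> legal
(3,5): flips 1 -> legal
(4,1): no bracket -> illegal
(4,2): flips 1 -> legal
(4,3): no bracket -> illegal
(4,5): no bracket -> illegal
W mobility = 6

Answer: B=4 W=6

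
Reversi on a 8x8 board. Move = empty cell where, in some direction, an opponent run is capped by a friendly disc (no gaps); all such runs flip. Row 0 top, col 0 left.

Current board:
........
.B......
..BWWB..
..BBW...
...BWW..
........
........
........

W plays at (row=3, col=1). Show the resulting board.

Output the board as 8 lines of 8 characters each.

Place W at (3,1); scan 8 dirs for brackets.
Dir NW: first cell '.' (not opp) -> no flip
Dir N: first cell '.' (not opp) -> no flip
Dir NE: opp run (2,2), next='.' -> no flip
Dir W: first cell '.' (not opp) -> no flip
Dir E: opp run (3,2) (3,3) capped by W -> flip
Dir SW: first cell '.' (not opp) -> no flip
Dir S: first cell '.' (not opp) -> no flip
Dir SE: first cell '.' (not opp) -> no flip
All flips: (3,2) (3,3)

Answer: ........
.B......
..BWWB..
.WWWW...
...BWW..
........
........
........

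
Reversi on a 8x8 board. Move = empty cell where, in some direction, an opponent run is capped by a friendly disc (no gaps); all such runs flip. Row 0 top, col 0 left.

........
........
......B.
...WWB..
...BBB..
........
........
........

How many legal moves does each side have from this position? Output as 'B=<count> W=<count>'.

Answer: B=5 W=6

Derivation:
-- B to move --
(2,2): flips 1 -> legal
(2,3): flips 2 -> legal
(2,4): flips 1 -> legal
(2,5): flips 1 -> legal
(3,2): flips 2 -> legal
(4,2): no bracket -> illegal
B mobility = 5
-- W to move --
(1,5): no bracket -> illegal
(1,6): no bracket -> illegal
(1,7): no bracket -> illegal
(2,4): no bracket -> illegal
(2,5): no bracket -> illegal
(2,7): no bracket -> illegal
(3,2): no bracket -> illegal
(3,6): flips 1 -> legal
(3,7): no bracket -> illegal
(4,2): no bracket -> illegal
(4,6): no bracket -> illegal
(5,2): flips 1 -> legal
(5,3): flips 1 -> legal
(5,4): flips 1 -> legal
(5,5): flips 1 -> legal
(5,6): flips 1 -> legal
W mobility = 6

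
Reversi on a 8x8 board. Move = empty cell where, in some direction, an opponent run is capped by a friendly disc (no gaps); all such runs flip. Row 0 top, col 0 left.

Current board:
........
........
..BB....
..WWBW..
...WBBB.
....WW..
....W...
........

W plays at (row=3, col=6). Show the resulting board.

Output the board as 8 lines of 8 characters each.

Place W at (3,6); scan 8 dirs for brackets.
Dir NW: first cell '.' (not opp) -> no flip
Dir N: first cell '.' (not opp) -> no flip
Dir NE: first cell '.' (not opp) -> no flip
Dir W: first cell 'W' (not opp) -> no flip
Dir E: first cell '.' (not opp) -> no flip
Dir SW: opp run (4,5) capped by W -> flip
Dir S: opp run (4,6), next='.' -> no flip
Dir SE: first cell '.' (not opp) -> no flip
All flips: (4,5)

Answer: ........
........
..BB....
..WWBWW.
...WBWB.
....WW..
....W...
........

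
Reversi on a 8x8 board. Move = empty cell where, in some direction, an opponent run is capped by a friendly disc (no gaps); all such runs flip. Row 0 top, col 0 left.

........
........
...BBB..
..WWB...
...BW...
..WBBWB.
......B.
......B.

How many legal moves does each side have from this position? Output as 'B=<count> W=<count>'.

-- B to move --
(2,1): flips 1 -> legal
(2,2): flips 3 -> legal
(3,1): flips 2 -> legal
(3,5): flips 1 -> legal
(4,1): flips 1 -> legal
(4,2): flips 1 -> legal
(4,5): flips 1 -> legal
(4,6): no bracket -> illegal
(5,1): flips 1 -> legal
(6,1): flips 1 -> legal
(6,2): no bracket -> illegal
(6,3): no bracket -> illegal
(6,4): no bracket -> illegal
(6,5): no bracket -> illegal
B mobility = 9
-- W to move --
(1,2): no bracket -> illegal
(1,3): flips 1 -> legal
(1,4): flips 3 -> legal
(1,5): flips 1 -> legal
(1,6): flips 3 -> legal
(2,2): no bracket -> illegal
(2,6): no bracket -> illegal
(3,5): flips 1 -> legal
(3,6): no bracket -> illegal
(4,2): flips 1 -> legal
(4,5): no bracket -> illegal
(4,6): no bracket -> illegal
(4,7): no bracket -> illegal
(5,7): flips 1 -> legal
(6,2): flips 1 -> legal
(6,3): flips 2 -> legal
(6,4): flips 1 -> legal
(6,5): flips 2 -> legal
(6,7): no bracket -> illegal
(7,5): no bracket -> illegal
(7,7): flips 1 -> legal
W mobility = 12

Answer: B=9 W=12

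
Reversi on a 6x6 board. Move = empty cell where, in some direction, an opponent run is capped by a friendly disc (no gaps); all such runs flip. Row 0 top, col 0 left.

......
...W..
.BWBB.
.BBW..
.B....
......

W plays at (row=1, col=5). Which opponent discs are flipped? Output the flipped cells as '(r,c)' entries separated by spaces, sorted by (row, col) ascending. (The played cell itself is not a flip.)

Answer: (2,4)

Derivation:
Dir NW: first cell '.' (not opp) -> no flip
Dir N: first cell '.' (not opp) -> no flip
Dir NE: edge -> no flip
Dir W: first cell '.' (not opp) -> no flip
Dir E: edge -> no flip
Dir SW: opp run (2,4) capped by W -> flip
Dir S: first cell '.' (not opp) -> no flip
Dir SE: edge -> no flip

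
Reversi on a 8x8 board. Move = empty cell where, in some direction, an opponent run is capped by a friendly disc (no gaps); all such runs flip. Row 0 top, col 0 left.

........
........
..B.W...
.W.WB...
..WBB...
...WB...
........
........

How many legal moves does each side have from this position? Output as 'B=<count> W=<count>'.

Answer: B=8 W=6

Derivation:
-- B to move --
(1,3): no bracket -> illegal
(1,4): flips 1 -> legal
(1,5): no bracket -> illegal
(2,0): no bracket -> illegal
(2,1): no bracket -> illegal
(2,3): flips 1 -> legal
(2,5): no bracket -> illegal
(3,0): no bracket -> illegal
(3,2): flips 1 -> legal
(3,5): no bracket -> illegal
(4,0): flips 1 -> legal
(4,1): flips 1 -> legal
(5,1): no bracket -> illegal
(5,2): flips 1 -> legal
(6,2): flips 1 -> legal
(6,3): flips 1 -> legal
(6,4): no bracket -> illegal
B mobility = 8
-- W to move --
(1,1): flips 1 -> legal
(1,2): no bracket -> illegal
(1,3): flips 1 -> legal
(2,1): no bracket -> illegal
(2,3): no bracket -> illegal
(2,5): no bracket -> illegal
(3,2): no bracket -> illegal
(3,5): flips 2 -> legal
(4,5): flips 2 -> legal
(5,2): no bracket -> illegal
(5,5): flips 2 -> legal
(6,3): no bracket -> illegal
(6,4): flips 3 -> legal
(6,5): no bracket -> illegal
W mobility = 6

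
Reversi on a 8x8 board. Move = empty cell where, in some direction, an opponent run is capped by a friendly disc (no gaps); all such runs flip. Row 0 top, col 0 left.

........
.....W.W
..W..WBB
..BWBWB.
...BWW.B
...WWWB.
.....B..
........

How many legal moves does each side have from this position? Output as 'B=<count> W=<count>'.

Answer: B=13 W=11

Derivation:
-- B to move --
(0,4): flips 1 -> legal
(0,5): flips 5 -> legal
(0,6): no bracket -> illegal
(0,7): flips 1 -> legal
(1,1): no bracket -> illegal
(1,2): flips 1 -> legal
(1,3): no bracket -> illegal
(1,4): flips 1 -> legal
(1,6): flips 1 -> legal
(2,1): no bracket -> illegal
(2,3): flips 1 -> legal
(2,4): flips 1 -> legal
(3,1): no bracket -> illegal
(4,2): no bracket -> illegal
(4,6): flips 2 -> legal
(5,2): flips 3 -> legal
(6,2): flips 3 -> legal
(6,3): flips 3 -> legal
(6,4): flips 2 -> legal
(6,6): no bracket -> illegal
B mobility = 13
-- W to move --
(1,6): no bracket -> illegal
(2,1): flips 2 -> legal
(2,3): flips 1 -> legal
(2,4): flips 1 -> legal
(3,1): flips 1 -> legal
(3,7): flips 3 -> legal
(4,1): no bracket -> illegal
(4,2): flips 2 -> legal
(4,6): no bracket -> illegal
(5,2): flips 2 -> legal
(5,7): flips 1 -> legal
(6,4): no bracket -> illegal
(6,6): no bracket -> illegal
(6,7): flips 1 -> legal
(7,4): no bracket -> illegal
(7,5): flips 1 -> legal
(7,6): flips 1 -> legal
W mobility = 11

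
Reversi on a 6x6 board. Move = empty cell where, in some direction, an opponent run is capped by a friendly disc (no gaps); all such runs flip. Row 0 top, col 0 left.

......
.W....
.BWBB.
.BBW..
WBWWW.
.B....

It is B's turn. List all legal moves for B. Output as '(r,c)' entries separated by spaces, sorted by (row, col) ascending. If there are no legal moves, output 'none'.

Answer: (0,1) (1,2) (1,3) (3,4) (4,5) (5,2) (5,3) (5,4)

Derivation:
(0,0): no bracket -> illegal
(0,1): flips 1 -> legal
(0,2): no bracket -> illegal
(1,0): no bracket -> illegal
(1,2): flips 1 -> legal
(1,3): flips 1 -> legal
(2,0): no bracket -> illegal
(3,0): no bracket -> illegal
(3,4): flips 1 -> legal
(3,5): no bracket -> illegal
(4,5): flips 3 -> legal
(5,0): no bracket -> illegal
(5,2): flips 1 -> legal
(5,3): flips 3 -> legal
(5,4): flips 1 -> legal
(5,5): no bracket -> illegal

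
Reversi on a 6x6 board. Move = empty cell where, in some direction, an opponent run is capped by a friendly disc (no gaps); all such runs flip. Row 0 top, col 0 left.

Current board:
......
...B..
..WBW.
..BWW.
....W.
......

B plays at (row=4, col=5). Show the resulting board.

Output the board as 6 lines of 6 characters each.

Answer: ......
...B..
..WBW.
..BWB.
....WB
......

Derivation:
Place B at (4,5); scan 8 dirs for brackets.
Dir NW: opp run (3,4) capped by B -> flip
Dir N: first cell '.' (not opp) -> no flip
Dir NE: edge -> no flip
Dir W: opp run (4,4), next='.' -> no flip
Dir E: edge -> no flip
Dir SW: first cell '.' (not opp) -> no flip
Dir S: first cell '.' (not opp) -> no flip
Dir SE: edge -> no flip
All flips: (3,4)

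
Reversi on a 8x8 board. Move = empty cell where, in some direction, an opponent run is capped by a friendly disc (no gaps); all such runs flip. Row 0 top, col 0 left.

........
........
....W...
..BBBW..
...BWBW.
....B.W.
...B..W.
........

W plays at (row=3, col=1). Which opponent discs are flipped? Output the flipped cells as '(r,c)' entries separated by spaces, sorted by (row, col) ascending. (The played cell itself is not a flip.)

Answer: (3,2) (3,3) (3,4)

Derivation:
Dir NW: first cell '.' (not opp) -> no flip
Dir N: first cell '.' (not opp) -> no flip
Dir NE: first cell '.' (not opp) -> no flip
Dir W: first cell '.' (not opp) -> no flip
Dir E: opp run (3,2) (3,3) (3,4) capped by W -> flip
Dir SW: first cell '.' (not opp) -> no flip
Dir S: first cell '.' (not opp) -> no flip
Dir SE: first cell '.' (not opp) -> no flip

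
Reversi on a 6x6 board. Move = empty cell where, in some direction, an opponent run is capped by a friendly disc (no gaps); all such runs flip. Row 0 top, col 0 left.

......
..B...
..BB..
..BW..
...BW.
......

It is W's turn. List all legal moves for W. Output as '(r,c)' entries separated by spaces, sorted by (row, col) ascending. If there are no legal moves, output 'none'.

(0,1): no bracket -> illegal
(0,2): no bracket -> illegal
(0,3): no bracket -> illegal
(1,1): flips 1 -> legal
(1,3): flips 1 -> legal
(1,4): no bracket -> illegal
(2,1): no bracket -> illegal
(2,4): no bracket -> illegal
(3,1): flips 1 -> legal
(3,4): no bracket -> illegal
(4,1): no bracket -> illegal
(4,2): flips 1 -> legal
(5,2): no bracket -> illegal
(5,3): flips 1 -> legal
(5,4): no bracket -> illegal

Answer: (1,1) (1,3) (3,1) (4,2) (5,3)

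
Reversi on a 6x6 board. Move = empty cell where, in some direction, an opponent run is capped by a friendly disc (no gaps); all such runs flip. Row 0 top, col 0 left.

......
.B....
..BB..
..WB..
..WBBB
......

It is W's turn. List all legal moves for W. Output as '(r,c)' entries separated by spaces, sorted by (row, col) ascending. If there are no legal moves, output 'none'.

(0,0): no bracket -> illegal
(0,1): no bracket -> illegal
(0,2): no bracket -> illegal
(1,0): no bracket -> illegal
(1,2): flips 1 -> legal
(1,3): no bracket -> illegal
(1,4): flips 1 -> legal
(2,0): no bracket -> illegal
(2,1): no bracket -> illegal
(2,4): flips 1 -> legal
(3,1): no bracket -> illegal
(3,4): flips 1 -> legal
(3,5): no bracket -> illegal
(5,2): no bracket -> illegal
(5,3): no bracket -> illegal
(5,4): flips 1 -> legal
(5,5): no bracket -> illegal

Answer: (1,2) (1,4) (2,4) (3,4) (5,4)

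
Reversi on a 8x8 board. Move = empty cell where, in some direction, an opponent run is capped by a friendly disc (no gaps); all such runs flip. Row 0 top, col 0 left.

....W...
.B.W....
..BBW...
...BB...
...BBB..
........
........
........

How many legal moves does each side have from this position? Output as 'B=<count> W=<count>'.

Answer: B=4 W=5

Derivation:
-- B to move --
(0,2): no bracket -> illegal
(0,3): flips 1 -> legal
(0,5): no bracket -> illegal
(1,2): no bracket -> illegal
(1,4): flips 1 -> legal
(1,5): flips 1 -> legal
(2,5): flips 1 -> legal
(3,5): no bracket -> illegal
B mobility = 4
-- W to move --
(0,0): no bracket -> illegal
(0,1): no bracket -> illegal
(0,2): no bracket -> illegal
(1,0): no bracket -> illegal
(1,2): no bracket -> illegal
(1,4): no bracket -> illegal
(2,0): no bracket -> illegal
(2,1): flips 2 -> legal
(2,5): no bracket -> illegal
(3,1): flips 1 -> legal
(3,2): no bracket -> illegal
(3,5): no bracket -> illegal
(3,6): no bracket -> illegal
(4,2): flips 1 -> legal
(4,6): no bracket -> illegal
(5,2): no bracket -> illegal
(5,3): flips 3 -> legal
(5,4): flips 2 -> legal
(5,5): no bracket -> illegal
(5,6): no bracket -> illegal
W mobility = 5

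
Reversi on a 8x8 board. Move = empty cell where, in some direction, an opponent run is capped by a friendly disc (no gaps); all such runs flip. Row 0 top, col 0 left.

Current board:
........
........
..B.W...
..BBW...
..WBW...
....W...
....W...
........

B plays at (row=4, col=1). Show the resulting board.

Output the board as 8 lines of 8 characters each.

Answer: ........
........
..B.W...
..BBW...
.BBBW...
....W...
....W...
........

Derivation:
Place B at (4,1); scan 8 dirs for brackets.
Dir NW: first cell '.' (not opp) -> no flip
Dir N: first cell '.' (not opp) -> no flip
Dir NE: first cell 'B' (not opp) -> no flip
Dir W: first cell '.' (not opp) -> no flip
Dir E: opp run (4,2) capped by B -> flip
Dir SW: first cell '.' (not opp) -> no flip
Dir S: first cell '.' (not opp) -> no flip
Dir SE: first cell '.' (not opp) -> no flip
All flips: (4,2)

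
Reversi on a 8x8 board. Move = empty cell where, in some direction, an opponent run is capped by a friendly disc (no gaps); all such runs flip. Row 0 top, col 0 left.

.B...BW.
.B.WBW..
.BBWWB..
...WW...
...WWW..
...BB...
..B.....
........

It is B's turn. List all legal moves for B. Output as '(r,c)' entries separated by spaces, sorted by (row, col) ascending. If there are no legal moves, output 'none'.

Answer: (0,3) (0,4) (0,7) (1,2) (1,6) (3,2) (3,5) (3,6) (5,2) (5,5)

Derivation:
(0,2): no bracket -> illegal
(0,3): flips 4 -> legal
(0,4): flips 1 -> legal
(0,7): flips 1 -> legal
(1,2): flips 1 -> legal
(1,6): flips 1 -> legal
(1,7): no bracket -> illegal
(2,6): no bracket -> illegal
(3,2): flips 2 -> legal
(3,5): flips 1 -> legal
(3,6): flips 1 -> legal
(4,2): no bracket -> illegal
(4,6): no bracket -> illegal
(5,2): flips 2 -> legal
(5,5): flips 2 -> legal
(5,6): no bracket -> illegal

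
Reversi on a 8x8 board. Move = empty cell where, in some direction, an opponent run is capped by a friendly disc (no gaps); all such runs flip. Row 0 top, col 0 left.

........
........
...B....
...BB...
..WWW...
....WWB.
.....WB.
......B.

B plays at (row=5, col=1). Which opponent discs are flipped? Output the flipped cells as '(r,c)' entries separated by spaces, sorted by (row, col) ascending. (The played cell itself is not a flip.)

Dir NW: first cell '.' (not opp) -> no flip
Dir N: first cell '.' (not opp) -> no flip
Dir NE: opp run (4,2) capped by B -> flip
Dir W: first cell '.' (not opp) -> no flip
Dir E: first cell '.' (not opp) -> no flip
Dir SW: first cell '.' (not opp) -> no flip
Dir S: first cell '.' (not opp) -> no flip
Dir SE: first cell '.' (not opp) -> no flip

Answer: (4,2)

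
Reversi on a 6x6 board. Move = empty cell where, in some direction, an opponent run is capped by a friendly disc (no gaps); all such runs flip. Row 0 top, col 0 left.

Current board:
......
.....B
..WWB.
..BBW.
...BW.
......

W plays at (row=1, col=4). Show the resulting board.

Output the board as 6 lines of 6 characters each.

Answer: ......
....WB
..WWW.
..BBW.
...BW.
......

Derivation:
Place W at (1,4); scan 8 dirs for brackets.
Dir NW: first cell '.' (not opp) -> no flip
Dir N: first cell '.' (not opp) -> no flip
Dir NE: first cell '.' (not opp) -> no flip
Dir W: first cell '.' (not opp) -> no flip
Dir E: opp run (1,5), next=edge -> no flip
Dir SW: first cell 'W' (not opp) -> no flip
Dir S: opp run (2,4) capped by W -> flip
Dir SE: first cell '.' (not opp) -> no flip
All flips: (2,4)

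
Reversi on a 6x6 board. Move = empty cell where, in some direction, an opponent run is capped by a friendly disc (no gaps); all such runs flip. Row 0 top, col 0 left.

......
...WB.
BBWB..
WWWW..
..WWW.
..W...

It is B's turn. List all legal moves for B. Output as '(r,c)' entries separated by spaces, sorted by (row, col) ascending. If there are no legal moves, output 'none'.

Answer: (0,3) (1,2) (4,0) (4,1) (5,3) (5,4)

Derivation:
(0,2): no bracket -> illegal
(0,3): flips 1 -> legal
(0,4): no bracket -> illegal
(1,1): no bracket -> illegal
(1,2): flips 1 -> legal
(2,4): no bracket -> illegal
(3,4): no bracket -> illegal
(3,5): no bracket -> illegal
(4,0): flips 1 -> legal
(4,1): flips 2 -> legal
(4,5): no bracket -> illegal
(5,1): no bracket -> illegal
(5,3): flips 4 -> legal
(5,4): flips 2 -> legal
(5,5): no bracket -> illegal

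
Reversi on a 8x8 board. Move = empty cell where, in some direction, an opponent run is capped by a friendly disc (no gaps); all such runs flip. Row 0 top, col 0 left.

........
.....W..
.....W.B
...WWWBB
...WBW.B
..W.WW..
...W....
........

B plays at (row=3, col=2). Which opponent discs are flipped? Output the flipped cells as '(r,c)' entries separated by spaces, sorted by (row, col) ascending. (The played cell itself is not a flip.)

Dir NW: first cell '.' (not opp) -> no flip
Dir N: first cell '.' (not opp) -> no flip
Dir NE: first cell '.' (not opp) -> no flip
Dir W: first cell '.' (not opp) -> no flip
Dir E: opp run (3,3) (3,4) (3,5) capped by B -> flip
Dir SW: first cell '.' (not opp) -> no flip
Dir S: first cell '.' (not opp) -> no flip
Dir SE: opp run (4,3) (5,4), next='.' -> no flip

Answer: (3,3) (3,4) (3,5)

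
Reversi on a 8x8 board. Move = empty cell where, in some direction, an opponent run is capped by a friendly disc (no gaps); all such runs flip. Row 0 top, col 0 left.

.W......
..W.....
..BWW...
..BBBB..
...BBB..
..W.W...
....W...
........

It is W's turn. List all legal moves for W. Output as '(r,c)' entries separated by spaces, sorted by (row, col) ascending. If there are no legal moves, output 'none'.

(1,1): no bracket -> illegal
(1,3): no bracket -> illegal
(2,1): flips 3 -> legal
(2,5): flips 2 -> legal
(2,6): no bracket -> illegal
(3,1): no bracket -> illegal
(3,6): flips 1 -> legal
(4,1): flips 1 -> legal
(4,2): flips 3 -> legal
(4,6): flips 1 -> legal
(5,3): flips 2 -> legal
(5,5): no bracket -> illegal
(5,6): flips 2 -> legal

Answer: (2,1) (2,5) (3,6) (4,1) (4,2) (4,6) (5,3) (5,6)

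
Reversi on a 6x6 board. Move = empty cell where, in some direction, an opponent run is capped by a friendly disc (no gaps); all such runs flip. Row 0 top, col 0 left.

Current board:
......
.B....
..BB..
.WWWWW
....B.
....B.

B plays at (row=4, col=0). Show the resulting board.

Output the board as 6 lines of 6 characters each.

Place B at (4,0); scan 8 dirs for brackets.
Dir NW: edge -> no flip
Dir N: first cell '.' (not opp) -> no flip
Dir NE: opp run (3,1) capped by B -> flip
Dir W: edge -> no flip
Dir E: first cell '.' (not opp) -> no flip
Dir SW: edge -> no flip
Dir S: first cell '.' (not opp) -> no flip
Dir SE: first cell '.' (not opp) -> no flip
All flips: (3,1)

Answer: ......
.B....
..BB..
.BWWWW
B...B.
....B.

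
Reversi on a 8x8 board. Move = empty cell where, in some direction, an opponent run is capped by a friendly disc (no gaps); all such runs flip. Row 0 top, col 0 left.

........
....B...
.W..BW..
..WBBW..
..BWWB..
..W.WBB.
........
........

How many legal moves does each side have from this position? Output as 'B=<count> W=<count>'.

-- B to move --
(1,0): no bracket -> illegal
(1,1): no bracket -> illegal
(1,2): no bracket -> illegal
(1,5): flips 2 -> legal
(1,6): flips 1 -> legal
(2,0): no bracket -> illegal
(2,2): flips 1 -> legal
(2,3): no bracket -> illegal
(2,6): flips 1 -> legal
(3,0): no bracket -> illegal
(3,1): flips 1 -> legal
(3,6): flips 2 -> legal
(4,1): no bracket -> illegal
(4,6): flips 1 -> legal
(5,1): no bracket -> illegal
(5,3): flips 2 -> legal
(6,1): flips 2 -> legal
(6,2): flips 1 -> legal
(6,3): flips 1 -> legal
(6,4): flips 2 -> legal
(6,5): no bracket -> illegal
B mobility = 12
-- W to move --
(0,3): flips 1 -> legal
(0,4): flips 3 -> legal
(0,5): no bracket -> illegal
(1,3): flips 1 -> legal
(1,5): no bracket -> illegal
(2,2): flips 1 -> legal
(2,3): flips 2 -> legal
(3,1): no bracket -> illegal
(3,6): flips 1 -> legal
(4,1): flips 1 -> legal
(4,6): flips 1 -> legal
(4,7): no bracket -> illegal
(5,1): no bracket -> illegal
(5,3): no bracket -> illegal
(5,7): flips 2 -> legal
(6,4): no bracket -> illegal
(6,5): flips 2 -> legal
(6,6): flips 1 -> legal
(6,7): no bracket -> illegal
W mobility = 11

Answer: B=12 W=11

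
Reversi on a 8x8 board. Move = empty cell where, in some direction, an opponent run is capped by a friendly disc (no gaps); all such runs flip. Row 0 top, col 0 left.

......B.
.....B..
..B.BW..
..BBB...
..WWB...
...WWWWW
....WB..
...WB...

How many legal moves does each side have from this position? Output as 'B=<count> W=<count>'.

Answer: B=12 W=11

Derivation:
-- B to move --
(1,4): no bracket -> illegal
(1,6): flips 1 -> legal
(2,6): flips 1 -> legal
(3,1): no bracket -> illegal
(3,5): flips 1 -> legal
(3,6): no bracket -> illegal
(4,1): flips 2 -> legal
(4,5): flips 1 -> legal
(4,6): no bracket -> illegal
(4,7): flips 1 -> legal
(5,1): flips 1 -> legal
(5,2): flips 2 -> legal
(6,2): flips 1 -> legal
(6,3): flips 3 -> legal
(6,6): flips 1 -> legal
(6,7): no bracket -> illegal
(7,2): flips 1 -> legal
(7,5): no bracket -> illegal
B mobility = 12
-- W to move --
(0,4): no bracket -> illegal
(0,5): flips 1 -> legal
(0,7): no bracket -> illegal
(1,1): flips 3 -> legal
(1,2): flips 2 -> legal
(1,3): no bracket -> illegal
(1,4): flips 3 -> legal
(1,6): no bracket -> illegal
(1,7): no bracket -> illegal
(2,1): flips 1 -> legal
(2,3): flips 2 -> legal
(2,6): no bracket -> illegal
(3,1): no bracket -> illegal
(3,5): flips 1 -> legal
(4,1): no bracket -> illegal
(4,5): flips 1 -> legal
(6,3): no bracket -> illegal
(6,6): flips 1 -> legal
(7,5): flips 2 -> legal
(7,6): flips 1 -> legal
W mobility = 11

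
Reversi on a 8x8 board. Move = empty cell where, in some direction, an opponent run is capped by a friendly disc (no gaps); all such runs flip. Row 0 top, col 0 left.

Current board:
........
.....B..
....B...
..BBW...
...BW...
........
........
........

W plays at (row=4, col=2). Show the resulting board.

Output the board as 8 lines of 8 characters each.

Place W at (4,2); scan 8 dirs for brackets.
Dir NW: first cell '.' (not opp) -> no flip
Dir N: opp run (3,2), next='.' -> no flip
Dir NE: opp run (3,3) (2,4) (1,5), next='.' -> no flip
Dir W: first cell '.' (not opp) -> no flip
Dir E: opp run (4,3) capped by W -> flip
Dir SW: first cell '.' (not opp) -> no flip
Dir S: first cell '.' (not opp) -> no flip
Dir SE: first cell '.' (not opp) -> no flip
All flips: (4,3)

Answer: ........
.....B..
....B...
..BBW...
..WWW...
........
........
........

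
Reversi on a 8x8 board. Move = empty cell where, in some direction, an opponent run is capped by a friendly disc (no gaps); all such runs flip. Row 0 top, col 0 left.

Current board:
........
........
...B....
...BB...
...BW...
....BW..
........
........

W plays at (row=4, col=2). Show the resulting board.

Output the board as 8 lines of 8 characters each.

Place W at (4,2); scan 8 dirs for brackets.
Dir NW: first cell '.' (not opp) -> no flip
Dir N: first cell '.' (not opp) -> no flip
Dir NE: opp run (3,3), next='.' -> no flip
Dir W: first cell '.' (not opp) -> no flip
Dir E: opp run (4,3) capped by W -> flip
Dir SW: first cell '.' (not opp) -> no flip
Dir S: first cell '.' (not opp) -> no flip
Dir SE: first cell '.' (not opp) -> no flip
All flips: (4,3)

Answer: ........
........
...B....
...BB...
..WWW...
....BW..
........
........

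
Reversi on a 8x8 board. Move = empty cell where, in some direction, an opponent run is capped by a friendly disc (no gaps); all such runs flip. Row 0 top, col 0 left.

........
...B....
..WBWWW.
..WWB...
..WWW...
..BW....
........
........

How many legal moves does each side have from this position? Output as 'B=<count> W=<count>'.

-- B to move --
(1,1): no bracket -> illegal
(1,2): flips 3 -> legal
(1,4): flips 1 -> legal
(1,5): no bracket -> illegal
(1,6): flips 1 -> legal
(1,7): no bracket -> illegal
(2,1): flips 1 -> legal
(2,7): flips 3 -> legal
(3,1): flips 3 -> legal
(3,5): flips 1 -> legal
(3,6): no bracket -> illegal
(3,7): no bracket -> illegal
(4,1): flips 1 -> legal
(4,5): no bracket -> illegal
(5,1): no bracket -> illegal
(5,4): flips 2 -> legal
(5,5): no bracket -> illegal
(6,2): no bracket -> illegal
(6,3): flips 3 -> legal
(6,4): no bracket -> illegal
B mobility = 10
-- W to move --
(0,2): flips 1 -> legal
(0,3): flips 2 -> legal
(0,4): flips 1 -> legal
(1,2): no bracket -> illegal
(1,4): flips 1 -> legal
(3,5): flips 1 -> legal
(4,1): no bracket -> illegal
(4,5): no bracket -> illegal
(5,1): flips 1 -> legal
(6,1): flips 1 -> legal
(6,2): flips 1 -> legal
(6,3): no bracket -> illegal
W mobility = 8

Answer: B=10 W=8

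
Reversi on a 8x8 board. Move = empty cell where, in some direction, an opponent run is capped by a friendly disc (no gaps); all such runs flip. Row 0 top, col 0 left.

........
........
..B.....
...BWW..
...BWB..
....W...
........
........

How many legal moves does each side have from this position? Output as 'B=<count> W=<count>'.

Answer: B=6 W=8

Derivation:
-- B to move --
(2,3): flips 1 -> legal
(2,4): no bracket -> illegal
(2,5): flips 2 -> legal
(2,6): no bracket -> illegal
(3,6): flips 2 -> legal
(4,6): no bracket -> illegal
(5,3): no bracket -> illegal
(5,5): flips 1 -> legal
(6,3): flips 1 -> legal
(6,4): no bracket -> illegal
(6,5): flips 1 -> legal
B mobility = 6
-- W to move --
(1,1): flips 2 -> legal
(1,2): no bracket -> illegal
(1,3): no bracket -> illegal
(2,1): no bracket -> illegal
(2,3): no bracket -> illegal
(2,4): no bracket -> illegal
(3,1): no bracket -> illegal
(3,2): flips 2 -> legal
(3,6): flips 1 -> legal
(4,2): flips 1 -> legal
(4,6): flips 1 -> legal
(5,2): flips 1 -> legal
(5,3): no bracket -> illegal
(5,5): flips 1 -> legal
(5,6): flips 1 -> legal
W mobility = 8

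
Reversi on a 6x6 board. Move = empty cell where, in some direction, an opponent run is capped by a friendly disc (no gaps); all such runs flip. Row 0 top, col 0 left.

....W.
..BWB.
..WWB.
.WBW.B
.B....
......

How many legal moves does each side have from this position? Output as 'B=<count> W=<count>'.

Answer: B=5 W=10

Derivation:
-- B to move --
(0,2): flips 1 -> legal
(0,3): no bracket -> illegal
(0,5): no bracket -> illegal
(1,1): no bracket -> illegal
(1,5): no bracket -> illegal
(2,0): no bracket -> illegal
(2,1): flips 3 -> legal
(3,0): flips 1 -> legal
(3,4): flips 2 -> legal
(4,0): no bracket -> illegal
(4,2): flips 1 -> legal
(4,3): no bracket -> illegal
(4,4): no bracket -> illegal
B mobility = 5
-- W to move --
(0,1): flips 1 -> legal
(0,2): flips 1 -> legal
(0,3): no bracket -> illegal
(0,5): flips 1 -> legal
(1,1): flips 1 -> legal
(1,5): flips 2 -> legal
(2,1): no bracket -> illegal
(2,5): flips 1 -> legal
(3,0): no bracket -> illegal
(3,4): flips 2 -> legal
(4,0): no bracket -> illegal
(4,2): flips 1 -> legal
(4,3): no bracket -> illegal
(4,4): no bracket -> illegal
(4,5): no bracket -> illegal
(5,0): flips 2 -> legal
(5,1): flips 1 -> legal
(5,2): no bracket -> illegal
W mobility = 10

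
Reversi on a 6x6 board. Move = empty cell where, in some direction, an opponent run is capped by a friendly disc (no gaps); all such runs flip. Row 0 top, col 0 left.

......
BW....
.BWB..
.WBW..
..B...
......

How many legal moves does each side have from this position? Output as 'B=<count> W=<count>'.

-- B to move --
(0,0): no bracket -> illegal
(0,1): flips 1 -> legal
(0,2): no bracket -> illegal
(1,2): flips 2 -> legal
(1,3): no bracket -> illegal
(2,0): flips 1 -> legal
(2,4): flips 1 -> legal
(3,0): flips 1 -> legal
(3,4): flips 1 -> legal
(4,0): no bracket -> illegal
(4,1): flips 1 -> legal
(4,3): flips 1 -> legal
(4,4): no bracket -> illegal
B mobility = 8
-- W to move --
(0,0): no bracket -> illegal
(0,1): no bracket -> illegal
(1,2): no bracket -> illegal
(1,3): flips 1 -> legal
(1,4): no bracket -> illegal
(2,0): flips 1 -> legal
(2,4): flips 1 -> legal
(3,0): no bracket -> illegal
(3,4): no bracket -> illegal
(4,1): no bracket -> illegal
(4,3): no bracket -> illegal
(5,1): flips 1 -> legal
(5,2): flips 2 -> legal
(5,3): flips 1 -> legal
W mobility = 6

Answer: B=8 W=6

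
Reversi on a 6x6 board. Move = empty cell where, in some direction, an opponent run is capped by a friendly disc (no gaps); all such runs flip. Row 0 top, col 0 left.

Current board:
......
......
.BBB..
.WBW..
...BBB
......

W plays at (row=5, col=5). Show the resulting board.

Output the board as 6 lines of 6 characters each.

Place W at (5,5); scan 8 dirs for brackets.
Dir NW: opp run (4,4) capped by W -> flip
Dir N: opp run (4,5), next='.' -> no flip
Dir NE: edge -> no flip
Dir W: first cell '.' (not opp) -> no flip
Dir E: edge -> no flip
Dir SW: edge -> no flip
Dir S: edge -> no flip
Dir SE: edge -> no flip
All flips: (4,4)

Answer: ......
......
.BBB..
.WBW..
...BWB
.....W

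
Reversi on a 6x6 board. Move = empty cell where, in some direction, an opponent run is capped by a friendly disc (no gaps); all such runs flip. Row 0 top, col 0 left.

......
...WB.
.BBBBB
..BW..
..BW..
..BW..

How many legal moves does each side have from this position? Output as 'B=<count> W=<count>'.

Answer: B=7 W=7

Derivation:
-- B to move --
(0,2): flips 1 -> legal
(0,3): flips 1 -> legal
(0,4): flips 1 -> legal
(1,2): flips 1 -> legal
(3,4): flips 2 -> legal
(4,4): flips 2 -> legal
(5,4): flips 2 -> legal
B mobility = 7
-- W to move --
(0,3): no bracket -> illegal
(0,4): no bracket -> illegal
(0,5): no bracket -> illegal
(1,0): flips 2 -> legal
(1,1): flips 1 -> legal
(1,2): no bracket -> illegal
(1,5): flips 2 -> legal
(2,0): no bracket -> illegal
(3,0): no bracket -> illegal
(3,1): flips 3 -> legal
(3,4): no bracket -> illegal
(3,5): flips 1 -> legal
(4,1): flips 1 -> legal
(5,1): flips 2 -> legal
W mobility = 7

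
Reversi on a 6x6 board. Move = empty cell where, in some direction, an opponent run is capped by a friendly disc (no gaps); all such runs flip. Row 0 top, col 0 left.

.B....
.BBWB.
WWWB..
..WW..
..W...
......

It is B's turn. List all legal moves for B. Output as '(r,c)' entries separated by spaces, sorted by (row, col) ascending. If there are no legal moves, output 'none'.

(0,2): no bracket -> illegal
(0,3): flips 1 -> legal
(0,4): no bracket -> illegal
(1,0): no bracket -> illegal
(2,4): no bracket -> illegal
(3,0): flips 1 -> legal
(3,1): flips 1 -> legal
(3,4): no bracket -> illegal
(4,1): flips 1 -> legal
(4,3): flips 1 -> legal
(4,4): flips 2 -> legal
(5,1): no bracket -> illegal
(5,2): flips 3 -> legal
(5,3): no bracket -> illegal

Answer: (0,3) (3,0) (3,1) (4,1) (4,3) (4,4) (5,2)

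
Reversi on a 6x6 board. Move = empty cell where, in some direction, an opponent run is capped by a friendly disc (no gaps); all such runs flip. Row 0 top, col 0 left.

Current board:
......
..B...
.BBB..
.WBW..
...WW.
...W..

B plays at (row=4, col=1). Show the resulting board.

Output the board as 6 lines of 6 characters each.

Answer: ......
..B...
.BBB..
.BBW..
.B.WW.
...W..

Derivation:
Place B at (4,1); scan 8 dirs for brackets.
Dir NW: first cell '.' (not opp) -> no flip
Dir N: opp run (3,1) capped by B -> flip
Dir NE: first cell 'B' (not opp) -> no flip
Dir W: first cell '.' (not opp) -> no flip
Dir E: first cell '.' (not opp) -> no flip
Dir SW: first cell '.' (not opp) -> no flip
Dir S: first cell '.' (not opp) -> no flip
Dir SE: first cell '.' (not opp) -> no flip
All flips: (3,1)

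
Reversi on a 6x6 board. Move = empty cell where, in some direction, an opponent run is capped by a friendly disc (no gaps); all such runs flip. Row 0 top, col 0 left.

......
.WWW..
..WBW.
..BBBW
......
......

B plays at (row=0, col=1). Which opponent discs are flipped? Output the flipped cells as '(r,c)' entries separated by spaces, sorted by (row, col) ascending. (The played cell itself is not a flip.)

Answer: (1,2)

Derivation:
Dir NW: edge -> no flip
Dir N: edge -> no flip
Dir NE: edge -> no flip
Dir W: first cell '.' (not opp) -> no flip
Dir E: first cell '.' (not opp) -> no flip
Dir SW: first cell '.' (not opp) -> no flip
Dir S: opp run (1,1), next='.' -> no flip
Dir SE: opp run (1,2) capped by B -> flip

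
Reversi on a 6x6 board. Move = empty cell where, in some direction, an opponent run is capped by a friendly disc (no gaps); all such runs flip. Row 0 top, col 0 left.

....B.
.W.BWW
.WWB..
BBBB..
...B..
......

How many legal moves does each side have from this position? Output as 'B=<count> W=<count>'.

-- B to move --
(0,0): flips 2 -> legal
(0,1): flips 2 -> legal
(0,2): no bracket -> illegal
(0,3): no bracket -> illegal
(0,5): flips 1 -> legal
(1,0): flips 1 -> legal
(1,2): flips 2 -> legal
(2,0): flips 2 -> legal
(2,4): flips 1 -> legal
(2,5): no bracket -> illegal
B mobility = 7
-- W to move --
(0,2): no bracket -> illegal
(0,3): no bracket -> illegal
(0,5): no bracket -> illegal
(1,2): flips 1 -> legal
(2,0): no bracket -> illegal
(2,4): flips 1 -> legal
(3,4): no bracket -> illegal
(4,0): flips 1 -> legal
(4,1): flips 3 -> legal
(4,2): flips 1 -> legal
(4,4): flips 1 -> legal
(5,2): no bracket -> illegal
(5,3): no bracket -> illegal
(5,4): flips 2 -> legal
W mobility = 7

Answer: B=7 W=7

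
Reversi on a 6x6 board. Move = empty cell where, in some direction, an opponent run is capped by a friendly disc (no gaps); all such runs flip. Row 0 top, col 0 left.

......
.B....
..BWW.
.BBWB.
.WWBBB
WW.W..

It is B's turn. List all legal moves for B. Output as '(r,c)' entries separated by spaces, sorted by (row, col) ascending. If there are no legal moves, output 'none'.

Answer: (1,2) (1,3) (1,4) (2,5) (4,0) (5,2)

Derivation:
(1,2): flips 1 -> legal
(1,3): flips 2 -> legal
(1,4): flips 2 -> legal
(1,5): no bracket -> illegal
(2,5): flips 2 -> legal
(3,0): no bracket -> illegal
(3,5): no bracket -> illegal
(4,0): flips 2 -> legal
(5,2): flips 1 -> legal
(5,4): no bracket -> illegal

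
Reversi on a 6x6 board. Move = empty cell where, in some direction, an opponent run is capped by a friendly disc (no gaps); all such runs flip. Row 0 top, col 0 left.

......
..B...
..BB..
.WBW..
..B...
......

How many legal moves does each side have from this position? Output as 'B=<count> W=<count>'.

-- B to move --
(2,0): flips 1 -> legal
(2,1): no bracket -> illegal
(2,4): flips 1 -> legal
(3,0): flips 1 -> legal
(3,4): flips 1 -> legal
(4,0): flips 1 -> legal
(4,1): no bracket -> illegal
(4,3): flips 1 -> legal
(4,4): flips 1 -> legal
B mobility = 7
-- W to move --
(0,1): no bracket -> illegal
(0,2): no bracket -> illegal
(0,3): no bracket -> illegal
(1,1): flips 1 -> legal
(1,3): flips 2 -> legal
(1,4): no bracket -> illegal
(2,1): no bracket -> illegal
(2,4): no bracket -> illegal
(3,4): no bracket -> illegal
(4,1): no bracket -> illegal
(4,3): no bracket -> illegal
(5,1): flips 1 -> legal
(5,2): no bracket -> illegal
(5,3): flips 1 -> legal
W mobility = 4

Answer: B=7 W=4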